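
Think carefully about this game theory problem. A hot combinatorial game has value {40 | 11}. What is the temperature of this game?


The game is {40 | 11}, a switch {a | b} with numbers a > b.
Cooling {a | b} by t gives {a - t | b + t}, which stops being hot when a - t = b + t, i.e. at t = (a - b)/2. So the temperature of a switch is (a - b)/2.
Temperature = (Left option - Right option) / 2
= (40 - (11)) / 2
= 29 / 2
= 29/2

29/2


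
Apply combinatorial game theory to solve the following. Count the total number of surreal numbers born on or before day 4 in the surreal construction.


Day 0: {|} = 0 is born. Count = 1.
Day n: the number of surreal numbers born by day n is 2^(n+1) - 1.
By day 0: 2^1 - 1 = 1
By day 1: 2^2 - 1 = 3
By day 2: 2^3 - 1 = 7
By day 3: 2^4 - 1 = 15
By day 4: 2^5 - 1 = 31
By day 4: 31 surreal numbers.

31


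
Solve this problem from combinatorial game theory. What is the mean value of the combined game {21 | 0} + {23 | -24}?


G1 = {21 | 0}, G2 = {23 | -24}
Each is a switch {a | b} with numbers a > b; its mean value is (a + b)/2, and mean value is additive over game sums: m(G1 + G2) = m(G1) + m(G2).
Mean of G1 = (21 + (0))/2 = 21/2 = 21/2
Mean of G2 = (23 + (-24))/2 = -1/2 = -1/2
Mean of G1 + G2 = 21/2 + -1/2 = 10

10


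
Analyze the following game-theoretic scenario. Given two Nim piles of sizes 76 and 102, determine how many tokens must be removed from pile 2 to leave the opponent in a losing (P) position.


Piles: 76 and 102
Current XOR: 76 XOR 102 = 42 (non-zero, so this is an N-position).
To make the XOR zero, we need to find a move that balances the piles.
For pile 2 (size 102): target = 102 XOR 42 = 76
We reduce pile 2 from 102 to 76.
Tokens removed: 102 - 76 = 26
Verification: 76 XOR 76 = 0

26


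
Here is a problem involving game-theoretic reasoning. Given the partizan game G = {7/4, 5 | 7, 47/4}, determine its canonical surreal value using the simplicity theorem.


Left options: {7/4, 5}, max = 5
Right options: {7, 47/4}, min = 7
All options are numbers and max(Left) < min(Right), so by the simplicity theorem the value is the simplest (earliest-born) number strictly between 5 and 7.
The only integer strictly between 5 and 7 is 6.
No non-integer in the interval can be simpler: if x is a non-integer in the interval, then floor(x) or ceil(x) also lies in the interval (the interval contains an integer), and both are proper prefixes of x's sign expansion, i.e. born earlier. So the game value is 6.
Game value = 6

6


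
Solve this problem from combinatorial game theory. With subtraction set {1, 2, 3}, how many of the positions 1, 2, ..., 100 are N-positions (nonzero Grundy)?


Subtraction set S = {1, 2, 3}, so G(n) = n mod 4.
G(n) = 0 when n is a multiple of 4.
Multiples of 4 in [1, 100]: 25
N-positions (nonzero Grundy) = 100 - 25 = 75

75


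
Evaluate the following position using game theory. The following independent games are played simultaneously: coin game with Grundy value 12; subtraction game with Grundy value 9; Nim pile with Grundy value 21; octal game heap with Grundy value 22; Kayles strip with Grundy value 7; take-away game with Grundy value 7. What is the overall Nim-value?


By the Sprague-Grundy theorem, the Grundy value of a sum of games is the XOR of individual Grundy values.
coin game: Grundy value = 12. Running XOR: 0 XOR 12 = 12
subtraction game: Grundy value = 9. Running XOR: 12 XOR 9 = 5
Nim pile: Grundy value = 21. Running XOR: 5 XOR 21 = 16
octal game heap: Grundy value = 22. Running XOR: 16 XOR 22 = 6
Kayles strip: Grundy value = 7. Running XOR: 6 XOR 7 = 1
take-away game: Grundy value = 7. Running XOR: 1 XOR 7 = 6
The combined Grundy value is 6.

6


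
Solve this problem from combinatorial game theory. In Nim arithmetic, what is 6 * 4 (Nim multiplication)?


Nim multiplication is bilinear over XOR: (u XOR v) * w = (u*w) XOR (v*w).
So we split each operand into its bit components and XOR the pairwise Nim products.
6 = 2 + 4 (as XOR of powers of 2).
4 = 4 (as XOR of powers of 2).
Using the standard Nim-product table on single bits:
  2*2 = 3,   2*4 = 8,   2*8 = 12,
  4*4 = 6,   4*8 = 11,  8*8 = 13,
and  1*x = x (identity), k*l = l*k (commutative).
Pairwise Nim products:
  2 * 4 = 8
  4 * 4 = 6
XOR them: 8 XOR 6 = 14.
Result: 6 * 4 = 14 (in Nim).

14


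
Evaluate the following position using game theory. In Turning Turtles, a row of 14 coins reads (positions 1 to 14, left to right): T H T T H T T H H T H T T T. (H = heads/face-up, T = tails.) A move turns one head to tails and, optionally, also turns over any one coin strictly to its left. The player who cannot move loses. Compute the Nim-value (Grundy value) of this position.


Coins: T H T T H T T H H T H T T T
Key fact: a single head at position k behaves exactly like a Nim heap of size k (turning it to T and optionally flipping a coin at j < k corresponds to moving the heap from k to j, or to 0), and heads combine as a disjunctive sum (two heads at the same place would cancel, matching j XOR j = 0). So the Nim-value is the XOR of the 1-indexed positions of the heads.
Face-up positions (1-indexed): [2, 5, 8, 9, 11]
XOR 0 with 2: 0 XOR 2 = 2
XOR 2 with 5: 2 XOR 5 = 7
XOR 7 with 8: 7 XOR 8 = 15
XOR 15 with 9: 15 XOR 9 = 6
XOR 6 with 11: 6 XOR 11 = 13
Nim-value = 13

13


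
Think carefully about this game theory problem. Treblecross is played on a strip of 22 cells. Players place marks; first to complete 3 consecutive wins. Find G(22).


Treblecross: place X on empty cells; 3-in-a-row wins.
Playing within two cells of an existing X lets the opponent win at once, so sensible play treats the cells i-2..i+2 around each X as dead. The player left with no safe cell loses, so this is a normal-play take-away game on strips of safe cells.
Placing X at cell i (0-indexed) of a strip of k safe cells leaves independent strips of sizes max(0, i-2) and max(0, k-i-3). Hence G(k) = mex{ G(max(0,i-2)) XOR G(max(0,k-i-3)) : 0 <= i < k }, with G(0) = 0.
G(1): splits (0,0):0^0=0 -> mex({0}) = 1
G(2): splits (0,0):0^0=0 -> mex({0}) = 1
G(3): splits (0,0):0^0=0 -> mex({0}) = 1
G(4): splits (0,1):0^1=1 (0,0):0^0=0 -> mex({0, 1}) = 2
G(5): splits (0,2):0^1=1 (0,1):0^1=1 (0,0):0^0=0 -> mex({0, 1}) = 2
G(6) = mex({1}) = 0
G(7) = mex({0, 1, 2}) = 3
G(8) = mex({0, 1, 2}) = 3
G(9) = mex({0, 2}) = 1
G(10) = mex({0, 2, 3}) = 1
G(11) = mex({0, 3}) = 1
G(12) = mex({1, 3}) = 0
G(13) = mex({0, 1, 2, 3}) = 4
G(14) = mex({0, 1, 2}) = 3
G(15) = mex({0, 1, 2}) = 3
G(16) = mex({0, 1, 2, 4}) = 3
G(17) = mex({0, 1, 3, 4}) = 2
G(18) = mex({0, 1, 3, 4}) = 2
G(19) = mex({0, 1, 3, 5}) = 2
G(20) = mex({0, 1, 2, 3, 5}) = 4
G(21) = mex({0, 1, 2, 3, 5}) = 4
G(22) = mex({1, 2, 6}) = 0
Therefore G(22) = 0.

0


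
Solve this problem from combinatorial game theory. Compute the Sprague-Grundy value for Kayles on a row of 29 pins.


Kayles: a move removes 1 or 2 adjacent pins from a contiguous row.
Removing pins from a row of k leaves two independent rows (a, b) with a + b = k - 1 (one pin) or a + b = k - 2 (two pins); an end removal gives a = 0.
By Sprague-Grundy, G(k) = mex{ G(a) XOR G(b) } over all these splits. G(0) = 0.
G(1): splits (0,0):0^0=0 -> mex({0}) = 1
G(2): splits (0,1):0^1=1 (0,0):0^0=0 -> mex({0, 1}) = 2
G(3): splits (0,2):0^2=2 (1,1):1^1=0 (0,1):0^1=1 -> mex({0, 1, 2}) = 3
G(4): splits (0,3):0^3=3 (1,2):1^2=3 (0,2):0^2=2 (1,1):1^1=0 -> mex({0, 2, 3}) = 1
G(5): splits (0,4):0^1=1 (1,3):1^3=2 (2,2):2^2=0 (0,3):0^3=3 (1,2):1^2=3 -> mex({0, 1, 2, 3}) = 4
G(6) = mex({0, 1, 2, 4}) = 3
G(7) = mex({0, 1, 3, 4, 5}) = 2
G(8) = mex({0, 2, 3, 5, 6}) = 1
G(9) = mex({0, 1, 2, 3, 6, 7}) = 4
G(10) = mex({0, 1, 3, 4, 5, 7}) = 2
G(11) = mex({0, 1, 2, 3, 4, 5}) = 6
G(12) = mex({0, 1, 2, 3, 5, 6, 7}) = 4
G(13) = mex({0, 2, 3, 4, 6, 7}) = 1
G(14) = mex({0, 1, 4, 5, 6, 7}) = 2
G(15) = mex({0, 1, 2, 3, 4, 5, 6}) = 7
G(16) = mex({0, 2, 3, 5, 6, 7}) = 1
G(17) = mex({0, 1, 2, 3, 5, 6, 7}) = 4
G(18) = mex({0, 1, 2, 4, 5, 6}) = 3
G(19) = mex({0, 1, 3, 4, 5, 7}) = 2
G(20) = mex({0, 2, 3, 4, 5, 6, 7}) = 1
G(21) = mex({0, 1, 2, 3, 5, 6, 7}) = 4
G(22) = mex({0, 1, 2, 3, 4, 5, 7}) = 6
G(23) = mex({0, 1, 2, 3, 4, 5, 6}) = 7
G(24) = mex({0, 1, 2, 3, 5, 6, 7}) = 4
G(25) = mex({0, 2, 3, 4, 6, 7}) = 1
G(26) = mex({0, 1, 3, 4, 5, 6, 7}) = 2
G(27) = mex({0, 1, 2, 3, 4, 5, 6, 7}) = 8
G(28) = mex({0, 1, 2, 3, 4, 6, 7, 8}) = 5
G(29) = mex({0, 1, 2, 3, 5, 6, 7, 8, 9}) = 4
Therefore G(29) = 4.

4


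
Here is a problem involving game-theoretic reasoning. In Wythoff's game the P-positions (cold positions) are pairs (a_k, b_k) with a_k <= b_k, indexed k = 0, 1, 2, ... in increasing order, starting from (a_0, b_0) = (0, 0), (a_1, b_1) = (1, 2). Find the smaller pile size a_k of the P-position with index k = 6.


By Wythoff's theorem, a_k = floor(k * phi) and b_k = floor(k * phi^2) = a_k + k, where phi = (1 + sqrt(5))/2 is the golden ratio.
phi = (1 + sqrt(5))/2 = 1.618034
k = 6
k * phi = 6 * 1.618034 = 9.708204
a_6 = floor(k * phi) = 9

9


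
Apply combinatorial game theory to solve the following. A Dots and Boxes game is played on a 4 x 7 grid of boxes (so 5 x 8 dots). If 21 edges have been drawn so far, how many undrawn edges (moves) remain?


Grid: 4 x 7 boxes, i.e. 5 rows and 8 columns of dots.
Horizontal edges: (rows + 1) * cols = 5 * 7 = 35
Vertical edges: rows * (cols + 1) = 4 * 8 = 32
Total edges: 35 + 32 = 67
Edges drawn: 21
Remaining: 67 - 21 = 46

46


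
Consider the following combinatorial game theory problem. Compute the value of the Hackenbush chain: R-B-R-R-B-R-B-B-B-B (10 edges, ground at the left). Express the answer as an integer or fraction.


Edges (from ground): R-B-R-R-B-R-B-B-B-B
By Berlekamp's sign-expansion rule, a Blue-Red Hackenbush stalk has the value of the surreal number whose sign sequence is the edge sequence with B -> + and R -> -.
Sign sequence: -+--+-++++
Trace the sign expansion in the surreal number tree, starting from 0:
Edge 1: R (sign -) -> bounds (-inf, 0), value = -1
Edge 2: B (sign +) -> bounds (-1, 0), value = -1/2
Edge 3: R (sign -) -> bounds (-1, -1/2), value = -3/4
Edge 4: R (sign -) -> bounds (-1, -3/4), value = -7/8
Edge 5: B (sign +) -> bounds (-7/8, -3/4), value = -13/16
Edge 6: R (sign -) -> bounds (-7/8, -13/16), value = -27/32
Edge 7: B (sign +) -> bounds (-27/32, -13/16), value = -53/64
Edge 8: B (sign +) -> bounds (-53/64, -13/16), value = -105/128
Edge 9: B (sign +) -> bounds (-105/128, -13/16), value = -209/256
Edge 10: B (sign +) -> bounds (-209/256, -13/16), value = -417/512
Game value = -417/512

-417/512


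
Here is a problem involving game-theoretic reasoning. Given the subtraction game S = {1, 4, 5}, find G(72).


The subtraction set is S = {1, 4, 5}.
G(k) = mex{ G(k - s) : s in S, s <= k }. We compute iteratively: G(0) = 0.
G(1) = mex({0}) = 1
G(2) = mex({1}) = 0
G(3) = mex({0}) = 1
G(4) = mex({0, 1}) = 2
G(5) = mex({0, 1, 2}) = 3
G(6) = mex({0, 1, 3}) = 2
G(7) = mex({0, 1, 2}) = 3
G(8) = mex({1, 2, 3}) = 0
G(9) = mex({0, 2, 3}) = 1
G(10) = mex({1, 2, 3}) = 0
G(11) = mex({0, 2, 3}) = 1
G(12) = mex({0, 1, 3}) = 2
Observe that G(8)..G(12) = 0, 1, 0, 1, 2 repeats G(0)..G(4) = 0, 1, 0, 1, 2.
For k >= max(S) = 5, G(k) is determined by the previous 5 values G(k-5)..G(k-1); a window of 5 consecutive values has recurred shifted by 8, so by induction G(k + 8) = G(k) for all k >= 0: the sequence is periodic from the start with period 8.
One period: G(0..7) = 0, 1, 0, 1, 2, 3, 2, 3.
72 mod 8 = 0, so G(72) = G(0) = 0.

0


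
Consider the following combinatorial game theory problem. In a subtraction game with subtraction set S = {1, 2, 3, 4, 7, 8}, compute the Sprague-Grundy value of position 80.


The subtraction set is S = {1, 2, 3, 4, 7, 8}.
G(k) = mex{ G(k - s) : s in S, s <= k }. We compute iteratively: G(0) = 0.
G(1) = mex({0}) = 1
G(2) = mex({0, 1}) = 2
G(3) = mex({0, 1, 2}) = 3
G(4) = mex({0, 1, 2, 3}) = 4
G(5) = mex({1, 2, 3, 4}) = 0
G(6) = mex({0, 2, 3, 4}) = 1
G(7) = mex({0, 1, 3, 4}) = 2
G(8) = mex({0, 1, 2, 4}) = 3
G(9) = mex({0, 1, 2, 3}) = 4
G(10) = mex({1, 2, 3, 4}) = 0
G(11) = mex({0, 2, 3, 4}) = 1
G(12) = mex({0, 1, 3, 4}) = 2
Observe that G(5)..G(12) = 0, 1, 2, 3, 4, 0, 1, 2 repeats G(0)..G(7) = 0, 1, 2, 3, 4, 0, 1, 2.
For k >= max(S) = 8, G(k) is determined by the previous 8 values G(k-8)..G(k-1); a window of 8 consecutive values has recurred shifted by 5, so by induction G(k + 5) = G(k) for all k >= 0: the sequence is periodic from the start with period 5.
One period: G(0..4) = 0, 1, 2, 3, 4.
80 mod 5 = 0, so G(80) = G(0) = 0.

0


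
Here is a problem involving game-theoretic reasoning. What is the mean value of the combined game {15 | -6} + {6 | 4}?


G1 = {15 | -6}, G2 = {6 | 4}
Each is a switch {a | b} with numbers a > b; its mean value is (a + b)/2, and mean value is additive over game sums: m(G1 + G2) = m(G1) + m(G2).
Mean of G1 = (15 + (-6))/2 = 9/2 = 9/2
Mean of G2 = (6 + (4))/2 = 10/2 = 5
Mean of G1 + G2 = 9/2 + 5 = 19/2

19/2


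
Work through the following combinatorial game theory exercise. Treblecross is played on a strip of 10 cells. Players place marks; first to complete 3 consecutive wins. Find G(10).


Treblecross: place X on empty cells; 3-in-a-row wins.
Playing within two cells of an existing X lets the opponent win at once, so sensible play treats the cells i-2..i+2 around each X as dead. The player left with no safe cell loses, so this is a normal-play take-away game on strips of safe cells.
Placing X at cell i (0-indexed) of a strip of k safe cells leaves independent strips of sizes max(0, i-2) and max(0, k-i-3). Hence G(k) = mex{ G(max(0,i-2)) XOR G(max(0,k-i-3)) : 0 <= i < k }, with G(0) = 0.
G(1): splits (0,0):0^0=0 -> mex({0}) = 1
G(2): splits (0,0):0^0=0 -> mex({0}) = 1
G(3): splits (0,0):0^0=0 -> mex({0}) = 1
G(4): splits (0,1):0^1=1 (0,0):0^0=0 -> mex({0, 1}) = 2
G(5): splits (0,2):0^1=1 (0,1):0^1=1 (0,0):0^0=0 -> mex({0, 1}) = 2
G(6) = mex({1}) = 0
G(7) = mex({0, 1, 2}) = 3
G(8) = mex({0, 1, 2}) = 3
G(9) = mex({0, 2}) = 1
G(10) = mex({0, 2, 3}) = 1
Therefore G(10) = 1.

1


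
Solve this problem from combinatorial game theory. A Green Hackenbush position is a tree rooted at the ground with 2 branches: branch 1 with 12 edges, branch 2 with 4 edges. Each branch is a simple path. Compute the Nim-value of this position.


The tree has 2 branches from the ground vertex.
In Green Hackenbush, the Nim-value of a simple path of length k is k.
Branch 1: length 12, Nim-value = 12
Branch 2: length 4, Nim-value = 4
Total Nim-value = XOR of all branch values:
0 XOR 12 = 12
12 XOR 4 = 8
Nim-value of the tree = 8

8


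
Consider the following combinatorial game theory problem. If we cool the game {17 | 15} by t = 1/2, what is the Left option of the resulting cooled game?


Original game: {17 | 15} (a switch {a | b} with a > b).
Cooling by t (for t below the temperature (a - b)/2 = 1) taxes each move by t: {a | b} cooled by t is {a - t | b + t}.
Cooling amount: t = 1/2
Cooled Left option: 17 - 1/2 = 33/2
Cooled Right option: 15 + 1/2 = 31/2
Cooled game: {33/2 | 31/2}
Left option = 33/2

33/2


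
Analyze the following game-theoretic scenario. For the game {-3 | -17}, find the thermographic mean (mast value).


Game = {-3 | -17}, a switch {a | b} with numbers a > b.
Its thermograph has left wall a - t and right wall b + t, which meet at t = (a - b)/2, where both equal (a + b)/2. So the mast (mean value) is at (a + b)/2.
Mean = (-3 + (-17))/2 = -20/2 = -10

-10


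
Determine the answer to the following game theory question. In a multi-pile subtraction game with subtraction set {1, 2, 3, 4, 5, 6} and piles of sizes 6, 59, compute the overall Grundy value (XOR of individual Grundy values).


Subtraction set: {1, 2, 3, 4, 5, 6}
For this subtraction set, G(n) = n mod 7 (period = max + 1 = 7).
Pile 1 (size 6): G(6) = 6 mod 7 = 6
Pile 2 (size 59): G(59) = 59 mod 7 = 3
Total Grundy value = XOR of all: 6 XOR 3 = 5

5


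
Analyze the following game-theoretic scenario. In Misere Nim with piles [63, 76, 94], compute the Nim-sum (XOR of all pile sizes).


We need the XOR (exclusive or) of all pile sizes.
After XOR-ing pile 1 (size 63): 0 XOR 63 = 63
After XOR-ing pile 2 (size 76): 63 XOR 76 = 115
After XOR-ing pile 3 (size 94): 115 XOR 94 = 45
The Nim-value of this position is 45.

45


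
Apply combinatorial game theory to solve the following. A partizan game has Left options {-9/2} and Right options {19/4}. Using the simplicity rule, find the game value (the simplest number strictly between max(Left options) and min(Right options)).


Left options: {-9/2}, max = -9/2
Right options: {19/4}, min = 19/4
All options are numbers and max(Left) < min(Right), so by the simplicity theorem the value is the simplest (earliest-born) number strictly between -9/2 and 19/4.
Integers -4 through 4 all lie strictly between -9/2 and 19/4.
Among integers, the simplest (lowest birthday = smallest |n|; 0 is born on day 0, +-n on day n) is 0.
No non-integer in the interval can be simpler: if x is a non-integer in the interval, then floor(x) or ceil(x) also lies in the interval (the interval contains an integer), and both are proper prefixes of x's sign expansion, i.e. born earlier. So the game value is 0.
Game value = 0

0


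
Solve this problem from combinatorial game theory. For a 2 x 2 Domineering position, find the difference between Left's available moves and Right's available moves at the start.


Board is 2 x 2 (rows x cols).
Left (vertical) placements: (rows-1) * cols = 1 * 2 = 2
Right (horizontal) placements: rows * (cols-1) = 2 * 1 = 2
Advantage = Left - Right = 2 - 2 = 0

0


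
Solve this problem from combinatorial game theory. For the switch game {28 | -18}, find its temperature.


The game is {28 | -18}, a switch {a | b} with numbers a > b.
Cooling {a | b} by t gives {a - t | b + t}, which stops being hot when a - t = b + t, i.e. at t = (a - b)/2. So the temperature of a switch is (a - b)/2.
Temperature = (Left option - Right option) / 2
= (28 - (-18)) / 2
= 46 / 2
= 23

23


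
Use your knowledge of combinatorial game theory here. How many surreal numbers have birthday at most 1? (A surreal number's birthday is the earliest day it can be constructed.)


Day 0: {|} = 0 is born. Count = 1.
Day n: the number of surreal numbers born by day n is 2^(n+1) - 1.
By day 0: 2^1 - 1 = 1
By day 1: 2^2 - 1 = 3
By day 1: 3 surreal numbers.

3


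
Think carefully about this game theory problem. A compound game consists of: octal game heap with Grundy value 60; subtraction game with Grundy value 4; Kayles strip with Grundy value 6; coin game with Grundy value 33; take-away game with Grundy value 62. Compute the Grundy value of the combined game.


By the Sprague-Grundy theorem, the Grundy value of a sum of games is the XOR of individual Grundy values.
octal game heap: Grundy value = 60. Running XOR: 0 XOR 60 = 60
subtraction game: Grundy value = 4. Running XOR: 60 XOR 4 = 56
Kayles strip: Grundy value = 6. Running XOR: 56 XOR 6 = 62
coin game: Grundy value = 33. Running XOR: 62 XOR 33 = 31
take-away game: Grundy value = 62. Running XOR: 31 XOR 62 = 33
The combined Grundy value is 33.

33


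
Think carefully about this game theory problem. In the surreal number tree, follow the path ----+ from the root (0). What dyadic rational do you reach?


Sign expansion: ----+
Rule: track bounds (lo, hi), initially (-inf, +inf). On '+', the current value becomes lo and we move to the simplest number in (value, hi): value + 1 if hi = +inf, otherwise the midpoint (value + hi)/2. On '-', the current value becomes hi and we move to value - 1 if lo = -inf, otherwise the midpoint (lo + value)/2.
Start at 0.
Step 1: sign = -, move left. Bounds: (-inf, 0). Value = -1
Step 2: sign = -, move left. Bounds: (-inf, -1). Value = -2
Step 3: sign = -, move left. Bounds: (-inf, -2). Value = -3
Step 4: sign = -, move left. Bounds: (-inf, -3). Value = -4
Step 5: sign = +, move right. Bounds: (-4, -3). Value = -7/2
The surreal number with sign expansion ----+ is -7/2.

-7/2


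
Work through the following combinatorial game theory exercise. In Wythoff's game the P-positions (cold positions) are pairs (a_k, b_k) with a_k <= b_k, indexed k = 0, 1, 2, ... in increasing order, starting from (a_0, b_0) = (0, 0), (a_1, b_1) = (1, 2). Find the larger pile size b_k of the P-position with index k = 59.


By Wythoff's theorem, a_k = floor(k * phi) and b_k = floor(k * phi^2) = a_k + k, where phi = (1 + sqrt(5))/2 is the golden ratio.
phi = (1 + sqrt(5))/2 = 1.618034
phi^2 = phi + 1 = 2.618034
k = 59
k * phi^2 = 59 * 2.618034 = 154.464005
b_59 = floor(k * phi^2) = 154 (check: a_59 + k = 95 + 59 = 154)

154


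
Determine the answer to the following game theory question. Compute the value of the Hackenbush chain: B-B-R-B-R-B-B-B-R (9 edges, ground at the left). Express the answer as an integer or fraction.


Edges (from ground): B-B-R-B-R-B-B-B-R
By Berlekamp's sign-expansion rule, a Blue-Red Hackenbush stalk has the value of the surreal number whose sign sequence is the edge sequence with B -> + and R -> -.
Sign sequence: ++-+-+++-
Trace the sign expansion in the surreal number tree, starting from 0:
Edge 1: B (sign +) -> bounds (0, +inf), value = 1
Edge 2: B (sign +) -> bounds (1, +inf), value = 2
Edge 3: R (sign -) -> bounds (1, 2), value = 3/2
Edge 4: B (sign +) -> bounds (3/2, 2), value = 7/4
Edge 5: R (sign -) -> bounds (3/2, 7/4), value = 13/8
Edge 6: B (sign +) -> bounds (13/8, 7/4), value = 27/16
Edge 7: B (sign +) -> bounds (27/16, 7/4), value = 55/32
Edge 8: B (sign +) -> bounds (55/32, 7/4), value = 111/64
Edge 9: R (sign -) -> bounds (55/32, 111/64), value = 221/128
Game value = 221/128

221/128


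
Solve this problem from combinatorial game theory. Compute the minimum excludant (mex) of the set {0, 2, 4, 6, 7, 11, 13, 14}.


Set = {0, 2, 4, 6, 7, 11, 13, 14}
0 is in the set.
1 is NOT in the set. This is the mex.
mex = 1

1


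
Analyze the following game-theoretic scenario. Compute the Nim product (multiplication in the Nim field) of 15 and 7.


Nim multiplication is bilinear over XOR: (u XOR v) * w = (u*w) XOR (v*w).
So we split each operand into its bit components and XOR the pairwise Nim products.
15 = 1 + 2 + 4 + 8 (as XOR of powers of 2).
7 = 1 + 2 + 4 (as XOR of powers of 2).
Using the standard Nim-product table on single bits:
  2*2 = 3,   2*4 = 8,   2*8 = 12,
  4*4 = 6,   4*8 = 11,  8*8 = 13,
and  1*x = x (identity), k*l = l*k (commutative).
Pairwise Nim products:
  1 * 1 = 1
  1 * 2 = 2
  1 * 4 = 4
  2 * 1 = 2
  2 * 2 = 3
  2 * 4 = 8
  4 * 1 = 4
  4 * 2 = 8
  4 * 4 = 6
  8 * 1 = 8
  8 * 2 = 12
  8 * 4 = 11
XOR them: 1 XOR 2 XOR 4 XOR 2 XOR 3 XOR 8 XOR 4 XOR 8 XOR 6 XOR 8 XOR 12 XOR 11 = 11.
Result: 15 * 7 = 11 (in Nim).

11


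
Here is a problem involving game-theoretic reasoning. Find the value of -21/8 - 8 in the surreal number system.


x = -21/8, y = 8
Converting to common denominator: 8
x = -21/8, y = 64/8
x - y = -21/8 - 8 = -85/8

-85/8


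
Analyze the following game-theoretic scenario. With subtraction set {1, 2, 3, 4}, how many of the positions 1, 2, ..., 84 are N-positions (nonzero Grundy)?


Subtraction set S = {1, 2, 3, 4}, so G(n) = n mod 5.
G(n) = 0 when n is a multiple of 5.
Multiples of 5 in [1, 84]: 16
N-positions (nonzero Grundy) = 84 - 16 = 68

68


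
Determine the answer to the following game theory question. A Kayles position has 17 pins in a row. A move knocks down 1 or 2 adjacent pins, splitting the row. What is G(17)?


Kayles: a move removes 1 or 2 adjacent pins from a contiguous row.
Removing pins from a row of k leaves two independent rows (a, b) with a + b = k - 1 (one pin) or a + b = k - 2 (two pins); an end removal gives a = 0.
By Sprague-Grundy, G(k) = mex{ G(a) XOR G(b) } over all these splits. G(0) = 0.
G(1): splits (0,0):0^0=0 -> mex({0}) = 1
G(2): splits (0,1):0^1=1 (0,0):0^0=0 -> mex({0, 1}) = 2
G(3): splits (0,2):0^2=2 (1,1):1^1=0 (0,1):0^1=1 -> mex({0, 1, 2}) = 3
G(4): splits (0,3):0^3=3 (1,2):1^2=3 (0,2):0^2=2 (1,1):1^1=0 -> mex({0, 2, 3}) = 1
G(5): splits (0,4):0^1=1 (1,3):1^3=2 (2,2):2^2=0 (0,3):0^3=3 (1,2):1^2=3 -> mex({0, 1, 2, 3}) = 4
G(6) = mex({0, 1, 2, 4}) = 3
G(7) = mex({0, 1, 3, 4, 5}) = 2
G(8) = mex({0, 2, 3, 5, 6}) = 1
G(9) = mex({0, 1, 2, 3, 6, 7}) = 4
G(10) = mex({0, 1, 3, 4, 5, 7}) = 2
G(11) = mex({0, 1, 2, 3, 4, 5}) = 6
G(12) = mex({0, 1, 2, 3, 5, 6, 7}) = 4
G(13) = mex({0, 2, 3, 4, 6, 7}) = 1
G(14) = mex({0, 1, 4, 5, 6, 7}) = 2
G(15) = mex({0, 1, 2, 3, 4, 5, 6}) = 7
G(16) = mex({0, 2, 3, 5, 6, 7}) = 1
G(17) = mex({0, 1, 2, 3, 5, 6, 7}) = 4
Therefore G(17) = 4.

4


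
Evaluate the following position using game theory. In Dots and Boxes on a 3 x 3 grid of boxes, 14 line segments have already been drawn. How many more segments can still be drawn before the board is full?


Grid: 3 x 3 boxes, i.e. 4 rows and 4 columns of dots.
Horizontal edges: (rows + 1) * cols = 4 * 3 = 12
Vertical edges: rows * (cols + 1) = 3 * 4 = 12
Total edges: 12 + 12 = 24
Edges drawn: 14
Remaining: 24 - 14 = 10

10


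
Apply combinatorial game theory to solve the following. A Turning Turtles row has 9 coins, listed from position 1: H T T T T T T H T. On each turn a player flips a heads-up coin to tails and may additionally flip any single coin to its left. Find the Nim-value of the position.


Coins: H T T T T T T H T
Key fact: a single head at position k behaves exactly like a Nim heap of size k (turning it to T and optionally flipping a coin at j < k corresponds to moving the heap from k to j, or to 0), and heads combine as a disjunctive sum (two heads at the same place would cancel, matching j XOR j = 0). So the Nim-value is the XOR of the 1-indexed positions of the heads.
Face-up positions (1-indexed): [1, 8]
XOR 0 with 1: 0 XOR 1 = 1
XOR 1 with 8: 1 XOR 8 = 9
Nim-value = 9

9


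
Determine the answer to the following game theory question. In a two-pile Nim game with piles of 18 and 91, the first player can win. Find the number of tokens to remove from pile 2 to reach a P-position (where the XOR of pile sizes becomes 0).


Piles: 18 and 91
Current XOR: 18 XOR 91 = 73 (non-zero, so this is an N-position).
To make the XOR zero, we need to find a move that balances the piles.
For pile 2 (size 91): target = 91 XOR 73 = 18
We reduce pile 2 from 91 to 18.
Tokens removed: 91 - 18 = 73
Verification: 18 XOR 18 = 0

73


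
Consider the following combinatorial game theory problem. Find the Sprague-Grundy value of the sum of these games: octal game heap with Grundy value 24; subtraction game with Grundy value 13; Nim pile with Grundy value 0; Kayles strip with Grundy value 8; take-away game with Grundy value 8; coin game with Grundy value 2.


By the Sprague-Grundy theorem, the Grundy value of a sum of games is the XOR of individual Grundy values.
octal game heap: Grundy value = 24. Running XOR: 0 XOR 24 = 24
subtraction game: Grundy value = 13. Running XOR: 24 XOR 13 = 21
Nim pile: Grundy value = 0. Running XOR: 21 XOR 0 = 21
Kayles strip: Grundy value = 8. Running XOR: 21 XOR 8 = 29
take-away game: Grundy value = 8. Running XOR: 29 XOR 8 = 21
coin game: Grundy value = 2. Running XOR: 21 XOR 2 = 23
The combined Grundy value is 23.

23


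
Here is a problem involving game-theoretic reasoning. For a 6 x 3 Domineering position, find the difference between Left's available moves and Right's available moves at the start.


Board is 6 x 3 (rows x cols).
Left (vertical) placements: (rows-1) * cols = 5 * 3 = 15
Right (horizontal) placements: rows * (cols-1) = 6 * 2 = 12
Advantage = Left - Right = 15 - 12 = 3

3


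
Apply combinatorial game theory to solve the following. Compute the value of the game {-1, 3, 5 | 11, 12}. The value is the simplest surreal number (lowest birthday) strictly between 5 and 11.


Left options: {-1, 3, 5}, max = 5
Right options: {11, 12}, min = 11
All options are numbers and max(Left) < min(Right), so by the simplicity theorem the value is the simplest (earliest-born) number strictly between 5 and 11.
Integers 6 through 10 all lie strictly between 5 and 11.
Among integers, the simplest (lowest birthday = smallest |n|; 0 is born on day 0, +-n on day n) is 6.
No non-integer in the interval can be simpler: if x is a non-integer in the interval, then floor(x) or ceil(x) also lies in the interval (the interval contains an integer), and both are proper prefixes of x's sign expansion, i.e. born earlier. So the game value is 6.
Game value = 6

6


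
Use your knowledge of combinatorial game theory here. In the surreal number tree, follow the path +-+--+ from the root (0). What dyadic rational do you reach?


Sign expansion: +-+--+
Rule: track bounds (lo, hi), initially (-inf, +inf). On '+', the current value becomes lo and we move to the simplest number in (value, hi): value + 1 if hi = +inf, otherwise the midpoint (value + hi)/2. On '-', the current value becomes hi and we move to value - 1 if lo = -inf, otherwise the midpoint (lo + value)/2.
Start at 0.
Step 1: sign = +, move right. Bounds: (0, +inf). Value = 1
Step 2: sign = -, move left. Bounds: (0, 1). Value = 1/2
Step 3: sign = +, move right. Bounds: (1/2, 1). Value = 3/4
Step 4: sign = -, move left. Bounds: (1/2, 3/4). Value = 5/8
Step 5: sign = -, move left. Bounds: (1/2, 5/8). Value = 9/16
Step 6: sign = +, move right. Bounds: (9/16, 5/8). Value = 19/32
The surreal number with sign expansion +-+--+ is 19/32.

19/32


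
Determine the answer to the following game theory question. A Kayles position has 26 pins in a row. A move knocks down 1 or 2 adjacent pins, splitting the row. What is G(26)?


Kayles: a move removes 1 or 2 adjacent pins from a contiguous row.
Removing pins from a row of k leaves two independent rows (a, b) with a + b = k - 1 (one pin) or a + b = k - 2 (two pins); an end removal gives a = 0.
By Sprague-Grundy, G(k) = mex{ G(a) XOR G(b) } over all these splits. G(0) = 0.
G(1): splits (0,0):0^0=0 -> mex({0}) = 1
G(2): splits (0,1):0^1=1 (0,0):0^0=0 -> mex({0, 1}) = 2
G(3): splits (0,2):0^2=2 (1,1):1^1=0 (0,1):0^1=1 -> mex({0, 1, 2}) = 3
G(4): splits (0,3):0^3=3 (1,2):1^2=3 (0,2):0^2=2 (1,1):1^1=0 -> mex({0, 2, 3}) = 1
G(5): splits (0,4):0^1=1 (1,3):1^3=2 (2,2):2^2=0 (0,3):0^3=3 (1,2):1^2=3 -> mex({0, 1, 2, 3}) = 4
G(6) = mex({0, 1, 2, 4}) = 3
G(7) = mex({0, 1, 3, 4, 5}) = 2
G(8) = mex({0, 2, 3, 5, 6}) = 1
G(9) = mex({0, 1, 2, 3, 6, 7}) = 4
G(10) = mex({0, 1, 3, 4, 5, 7}) = 2
G(11) = mex({0, 1, 2, 3, 4, 5}) = 6
G(12) = mex({0, 1, 2, 3, 5, 6, 7}) = 4
G(13) = mex({0, 2, 3, 4, 6, 7}) = 1
G(14) = mex({0, 1, 4, 5, 6, 7}) = 2
G(15) = mex({0, 1, 2, 3, 4, 5, 6}) = 7
G(16) = mex({0, 2, 3, 5, 6, 7}) = 1
G(17) = mex({0, 1, 2, 3, 5, 6, 7}) = 4
G(18) = mex({0, 1, 2, 4, 5, 6}) = 3
G(19) = mex({0, 1, 3, 4, 5, 7}) = 2
G(20) = mex({0, 2, 3, 4, 5, 6, 7}) = 1
G(21) = mex({0, 1, 2, 3, 5, 6, 7}) = 4
G(22) = mex({0, 1, 2, 3, 4, 5, 7}) = 6
G(23) = mex({0, 1, 2, 3, 4, 5, 6}) = 7
G(24) = mex({0, 1, 2, 3, 5, 6, 7}) = 4
G(25) = mex({0, 2, 3, 4, 6, 7}) = 1
G(26) = mex({0, 1, 3, 4, 5, 6, 7}) = 2
Therefore G(26) = 2.

2


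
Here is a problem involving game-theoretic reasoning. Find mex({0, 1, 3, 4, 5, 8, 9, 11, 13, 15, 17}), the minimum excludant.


Set = {0, 1, 3, 4, 5, 8, 9, 11, 13, 15, 17}
0 is in the set.
1 is in the set.
2 is NOT in the set. This is the mex.
mex = 2

2


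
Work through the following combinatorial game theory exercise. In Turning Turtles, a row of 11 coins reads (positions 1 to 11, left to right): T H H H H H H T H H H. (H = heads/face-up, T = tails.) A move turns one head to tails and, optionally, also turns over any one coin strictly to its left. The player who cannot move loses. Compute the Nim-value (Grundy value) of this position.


Coins: T H H H H H H T H H H
Key fact: a single head at position k behaves exactly like a Nim heap of size k (turning it to T and optionally flipping a coin at j < k corresponds to moving the heap from k to j, or to 0), and heads combine as a disjunctive sum (two heads at the same place would cancel, matching j XOR j = 0). So the Nim-value is the XOR of the 1-indexed positions of the heads.
Face-up positions (1-indexed): [2, 3, 4, 5, 6, 7, 9, 10, 11]
XOR 0 with 2: 0 XOR 2 = 2
XOR 2 with 3: 2 XOR 3 = 1
XOR 1 with 4: 1 XOR 4 = 5
XOR 5 with 5: 5 XOR 5 = 0
XOR 0 with 6: 0 XOR 6 = 6
XOR 6 with 7: 6 XOR 7 = 1
XOR 1 with 9: 1 XOR 9 = 8
XOR 8 with 10: 8 XOR 10 = 2
XOR 2 with 11: 2 XOR 11 = 9
Nim-value = 9

9


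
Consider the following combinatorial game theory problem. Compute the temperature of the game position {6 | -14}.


The game is {6 | -14}, a switch {a | b} with numbers a > b.
Cooling {a | b} by t gives {a - t | b + t}, which stops being hot when a - t = b + t, i.e. at t = (a - b)/2. So the temperature of a switch is (a - b)/2.
Temperature = (Left option - Right option) / 2
= (6 - (-14)) / 2
= 20 / 2
= 10

10


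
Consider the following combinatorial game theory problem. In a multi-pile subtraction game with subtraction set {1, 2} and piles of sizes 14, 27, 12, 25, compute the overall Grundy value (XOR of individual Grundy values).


Subtraction set: {1, 2}
For this subtraction set, G(n) = n mod 3 (period = max + 1 = 3).
Pile 1 (size 14): G(14) = 14 mod 3 = 2
Pile 2 (size 27): G(27) = 27 mod 3 = 0
Pile 3 (size 12): G(12) = 12 mod 3 = 0
Pile 4 (size 25): G(25) = 25 mod 3 = 1
Total Grundy value = XOR of all: 2 XOR 0 XOR 0 XOR 1 = 3

3


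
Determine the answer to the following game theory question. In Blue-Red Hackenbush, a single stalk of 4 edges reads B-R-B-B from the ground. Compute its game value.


Edges (from ground): B-R-B-B
By Berlekamp's sign-expansion rule, a Blue-Red Hackenbush stalk has the value of the surreal number whose sign sequence is the edge sequence with B -> + and R -> -.
Sign sequence: +-++
Trace the sign expansion in the surreal number tree, starting from 0:
Edge 1: B (sign +) -> bounds (0, +inf), value = 1
Edge 2: R (sign -) -> bounds (0, 1), value = 1/2
Edge 3: B (sign +) -> bounds (1/2, 1), value = 3/4
Edge 4: B (sign +) -> bounds (3/4, 1), value = 7/8
Game value = 7/8

7/8


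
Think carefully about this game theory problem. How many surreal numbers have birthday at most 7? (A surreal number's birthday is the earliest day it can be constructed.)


Day 0: {|} = 0 is born. Count = 1.
Day n: the number of surreal numbers born by day n is 2^(n+1) - 1.
By day 0: 2^1 - 1 = 1
By day 1: 2^2 - 1 = 3
By day 2: 2^3 - 1 = 7
By day 3: 2^4 - 1 = 15
By day 4: 2^5 - 1 = 31
By day 5: 2^6 - 1 = 63
By day 6: 2^7 - 1 = 127
By day 7: 2^8 - 1 = 255
By day 7: 255 surreal numbers.

255


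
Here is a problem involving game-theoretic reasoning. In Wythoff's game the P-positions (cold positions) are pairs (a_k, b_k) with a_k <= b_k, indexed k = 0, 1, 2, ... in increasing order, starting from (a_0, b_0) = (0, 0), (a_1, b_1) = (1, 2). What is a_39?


By Wythoff's theorem, a_k = floor(k * phi) and b_k = floor(k * phi^2) = a_k + k, where phi = (1 + sqrt(5))/2 is the golden ratio.
phi = (1 + sqrt(5))/2 = 1.618034
k = 39
k * phi = 39 * 1.618034 = 63.103326
a_39 = floor(k * phi) = 63

63


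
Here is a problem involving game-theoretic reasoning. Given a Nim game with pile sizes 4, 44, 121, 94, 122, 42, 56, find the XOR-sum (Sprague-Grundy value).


We need the XOR (exclusive or) of all pile sizes.
After XOR-ing pile 1 (size 4): 0 XOR 4 = 4
After XOR-ing pile 2 (size 44): 4 XOR 44 = 40
After XOR-ing pile 3 (size 121): 40 XOR 121 = 81
After XOR-ing pile 4 (size 94): 81 XOR 94 = 15
After XOR-ing pile 5 (size 122): 15 XOR 122 = 117
After XOR-ing pile 6 (size 42): 117 XOR 42 = 95
After XOR-ing pile 7 (size 56): 95 XOR 56 = 103
The Nim-value of this position is 103.

103


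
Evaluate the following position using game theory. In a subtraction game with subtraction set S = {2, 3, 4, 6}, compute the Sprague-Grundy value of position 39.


The subtraction set is S = {2, 3, 4, 6}.
G(k) = mex{ G(k - s) : s in S, s <= k }. We compute iteratively: G(0) = 0.
G(1) = mex({}) = 0
G(2) = mex({0}) = 1
G(3) = mex({0}) = 1
G(4) = mex({0, 1}) = 2
G(5) = mex({0, 1}) = 2
G(6) = mex({0, 1, 2}) = 3
G(7) = mex({0, 1, 2}) = 3
G(8) = mex({1, 2, 3}) = 0
G(9) = mex({1, 2, 3}) = 0
G(10) = mex({0, 2, 3}) = 1
G(11) = mex({0, 2, 3}) = 1
G(12) = mex({0, 1, 3}) = 2
G(13) = mex({0, 1, 3}) = 2
Observe that G(8)..G(13) = 0, 0, 1, 1, 2, 2 repeats G(0)..G(5) = 0, 0, 1, 1, 2, 2.
For k >= max(S) = 6, G(k) is determined by the previous 6 values G(k-6)..G(k-1); a window of 6 consecutive values has recurred shifted by 8, so by induction G(k + 8) = G(k) for all k >= 0: the sequence is periodic from the start with period 8.
One period: G(0..7) = 0, 0, 1, 1, 2, 2, 3, 3.
39 mod 8 = 7, so G(39) = G(7) = 3.

3


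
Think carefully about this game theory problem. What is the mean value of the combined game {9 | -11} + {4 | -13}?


G1 = {9 | -11}, G2 = {4 | -13}
Each is a switch {a | b} with numbers a > b; its mean value is (a + b)/2, and mean value is additive over game sums: m(G1 + G2) = m(G1) + m(G2).
Mean of G1 = (9 + (-11))/2 = -2/2 = -1
Mean of G2 = (4 + (-13))/2 = -9/2 = -9/2
Mean of G1 + G2 = -1 + -9/2 = -11/2

-11/2


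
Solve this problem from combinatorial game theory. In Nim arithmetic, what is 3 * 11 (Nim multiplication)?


Nim multiplication is bilinear over XOR: (u XOR v) * w = (u*w) XOR (v*w).
So we split each operand into its bit components and XOR the pairwise Nim products.
3 = 1 + 2 (as XOR of powers of 2).
11 = 1 + 2 + 8 (as XOR of powers of 2).
Using the standard Nim-product table on single bits:
  2*2 = 3,   2*4 = 8,   2*8 = 12,
  4*4 = 6,   4*8 = 11,  8*8 = 13,
and  1*x = x (identity), k*l = l*k (commutative).
Pairwise Nim products:
  1 * 1 = 1
  1 * 2 = 2
  1 * 8 = 8
  2 * 1 = 2
  2 * 2 = 3
  2 * 8 = 12
XOR them: 1 XOR 2 XOR 8 XOR 2 XOR 3 XOR 12 = 6.
Result: 3 * 11 = 6 (in Nim).

6


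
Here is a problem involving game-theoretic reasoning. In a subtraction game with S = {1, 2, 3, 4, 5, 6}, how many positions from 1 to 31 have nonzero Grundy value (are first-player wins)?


Subtraction set S = {1, 2, 3, 4, 5, 6}, so G(n) = n mod 7.
G(n) = 0 when n is a multiple of 7.
Multiples of 7 in [1, 31]: 4
N-positions (nonzero Grundy) = 31 - 4 = 27

27


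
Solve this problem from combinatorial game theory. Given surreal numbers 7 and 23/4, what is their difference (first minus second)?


x = 7, y = 23/4
Converting to common denominator: 4
x = 28/4, y = 23/4
x - y = 7 - 23/4 = 5/4

5/4


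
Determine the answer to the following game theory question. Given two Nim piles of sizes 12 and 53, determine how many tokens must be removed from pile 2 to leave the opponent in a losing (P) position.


Piles: 12 and 53
Current XOR: 12 XOR 53 = 57 (non-zero, so this is an N-position).
To make the XOR zero, we need to find a move that balances the piles.
For pile 2 (size 53): target = 53 XOR 57 = 12
We reduce pile 2 from 53 to 12.
Tokens removed: 53 - 12 = 41
Verification: 12 XOR 12 = 0

41


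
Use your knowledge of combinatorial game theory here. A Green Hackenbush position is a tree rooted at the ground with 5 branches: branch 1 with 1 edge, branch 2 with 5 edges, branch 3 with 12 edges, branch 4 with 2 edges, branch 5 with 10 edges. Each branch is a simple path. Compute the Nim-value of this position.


The tree has 5 branches from the ground vertex.
In Green Hackenbush, the Nim-value of a simple path of length k is k.
Branch 1: length 1, Nim-value = 1
Branch 2: length 5, Nim-value = 5
Branch 3: length 12, Nim-value = 12
Branch 4: length 2, Nim-value = 2
Branch 5: length 10, Nim-value = 10
Total Nim-value = XOR of all branch values:
0 XOR 1 = 1
1 XOR 5 = 4
4 XOR 12 = 8
8 XOR 2 = 10
10 XOR 10 = 0
Nim-value of the tree = 0

0


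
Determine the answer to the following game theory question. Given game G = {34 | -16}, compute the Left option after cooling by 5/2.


Original game: {34 | -16} (a switch {a | b} with a > b).
Cooling by t (for t below the temperature (a - b)/2 = 25) taxes each move by t: {a | b} cooled by t is {a - t | b + t}.
Cooling amount: t = 5/2
Cooled Left option: 34 - 5/2 = 63/2
Cooled Right option: -16 + 5/2 = -27/2
Cooled game: {63/2 | -27/2}
Left option = 63/2

63/2


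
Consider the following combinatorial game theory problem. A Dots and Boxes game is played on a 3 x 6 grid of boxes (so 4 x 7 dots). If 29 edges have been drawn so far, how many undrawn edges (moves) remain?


Grid: 3 x 6 boxes, i.e. 4 rows and 7 columns of dots.
Horizontal edges: (rows + 1) * cols = 4 * 6 = 24
Vertical edges: rows * (cols + 1) = 3 * 7 = 21
Total edges: 24 + 21 = 45
Edges drawn: 29
Remaining: 45 - 29 = 16

16
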